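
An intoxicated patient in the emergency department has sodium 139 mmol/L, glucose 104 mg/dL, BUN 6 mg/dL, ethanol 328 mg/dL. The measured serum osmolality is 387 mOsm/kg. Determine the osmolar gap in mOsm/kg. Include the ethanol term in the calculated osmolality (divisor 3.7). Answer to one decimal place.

Calculated osmolality = 2·Na + glucose/18 + BUN/2.8 + ethanol/3.7
= 2·139 + 104/18 + 6/2.8 + 328/3.7
= 278 + 5.78 + 2.14 + 88.65
= 374.57 mOsm/kg ≈ 374.6 mOsm/kg
Osmolar gap = measured − calculated = 387 − 374.6 = 12.4 mOsm/kg

12.4 mOsm/kg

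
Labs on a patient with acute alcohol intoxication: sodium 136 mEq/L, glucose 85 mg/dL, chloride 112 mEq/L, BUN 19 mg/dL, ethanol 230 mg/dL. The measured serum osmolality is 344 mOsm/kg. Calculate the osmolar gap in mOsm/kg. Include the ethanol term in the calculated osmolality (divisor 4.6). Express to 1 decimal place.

Calculated osmolality = 2·Na + glucose/18 + BUN/2.8 + ethanol/4.6
= 2·136 + 85/18 + 19/2.8 + 230/4.6
= 272 + 4.72 + 6.79 + 50
= 333.51 mOsm/kg ≈ 333.5 mOsm/kg
Osmolar gap = measured − calculated = 344 − 333.5 = 10.5 mOsm/kg

10.5 mOsm/kg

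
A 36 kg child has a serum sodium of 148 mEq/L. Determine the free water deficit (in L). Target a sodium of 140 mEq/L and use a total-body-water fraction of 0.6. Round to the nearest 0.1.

TBW = 0.6 · 36 = 21.6 L
Free water deficit = TBW · (Na/140 − 1)
= 21.6 · (148/140 − 1)
= 21.6 · 0.0571
= 1.23 L

1.2 L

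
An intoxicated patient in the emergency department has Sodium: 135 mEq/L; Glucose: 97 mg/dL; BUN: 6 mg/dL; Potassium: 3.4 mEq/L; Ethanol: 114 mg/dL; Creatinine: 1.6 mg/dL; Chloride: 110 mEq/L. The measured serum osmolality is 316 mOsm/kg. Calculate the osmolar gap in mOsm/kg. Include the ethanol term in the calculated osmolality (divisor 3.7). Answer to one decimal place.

Calculated osmolality = 2·Na + glucose/18 + BUN/2.8 + ethanol/3.7
= 2·135 + 97/18 + 6/2.8 + 114/3.7
= 270 + 5.39 + 2.14 + 30.81
= 308.34 mOsm/kg ≈ 308.3 mOsm/kg
Osmolar gap = measured − calculated = 316 − 308.3 = 7.7 mOsm/kg

7.7 mOsm/kg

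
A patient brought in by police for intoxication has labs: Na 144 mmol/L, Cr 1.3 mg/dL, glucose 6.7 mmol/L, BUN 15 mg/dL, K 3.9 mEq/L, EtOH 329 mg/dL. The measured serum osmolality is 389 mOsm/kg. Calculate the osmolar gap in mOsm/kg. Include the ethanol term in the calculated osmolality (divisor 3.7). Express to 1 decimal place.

0.0 mOsm/kg

Calculated osmolality = 2·Na + glucose + BUN/2.8 + ethanol/3.7
= 2·144 + 6.7 + 15/2.8 + 329/3.7
= 288 + 6.70 + 5.36 + 88.92
= 388.98 mOsm/kg ≈ 389.0 mOsm/kg
Osmolar gap = measured − calculated = 389 − 389.0 = 0.0 mOsm/kg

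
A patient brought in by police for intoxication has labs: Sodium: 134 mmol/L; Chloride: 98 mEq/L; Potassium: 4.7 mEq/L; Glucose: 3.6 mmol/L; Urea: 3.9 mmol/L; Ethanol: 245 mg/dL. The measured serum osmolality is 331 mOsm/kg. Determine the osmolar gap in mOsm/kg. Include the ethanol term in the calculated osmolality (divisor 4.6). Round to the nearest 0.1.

Calculated osmolality = 2·Na + glucose + urea + ethanol/4.6
= 2·134 + 3.6 + 3.9 + 245/4.6
= 268 + 3.60 + 3.90 + 53.26
= 328.76 mOsm/kg ≈ 328.8 mOsm/kg
Osmolar gap = measured − calculated = 331 − 328.8 = 2.2 mOsm/kg

2.2 mOsm/kg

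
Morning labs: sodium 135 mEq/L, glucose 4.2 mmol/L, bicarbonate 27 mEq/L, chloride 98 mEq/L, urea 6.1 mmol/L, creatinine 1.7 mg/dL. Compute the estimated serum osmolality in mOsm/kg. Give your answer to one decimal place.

Calculated osmolality = 2·Na + glucose + urea
= 2·135 + 4.2 + 6.1
= 270 + 4.20 + 6.10
= 280.3 mOsm/kg

280.3 mOsm/kg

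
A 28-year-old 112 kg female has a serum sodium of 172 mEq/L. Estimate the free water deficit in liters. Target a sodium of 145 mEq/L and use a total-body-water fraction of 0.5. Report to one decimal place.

TBW = 0.5 · 112 = 56 L
Free water deficit = TBW · (Na/145 − 1)
= 56 · (172/145 − 1)
= 56 · 0.1862
= 10.43 L

10.4 L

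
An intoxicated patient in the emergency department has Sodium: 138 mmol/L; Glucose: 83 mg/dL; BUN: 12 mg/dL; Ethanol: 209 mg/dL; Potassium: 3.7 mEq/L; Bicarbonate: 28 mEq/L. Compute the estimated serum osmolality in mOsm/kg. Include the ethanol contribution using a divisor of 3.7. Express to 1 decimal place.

Calculated osmolality = 2·Na + glucose/18 + BUN/2.8 + ethanol/3.7
= 2·138 + 83/18 + 12/2.8 + 209/3.7
= 276 + 4.61 + 4.29 + 56.49
= 341.39 mOsm/kg

341.4 mOsm/kg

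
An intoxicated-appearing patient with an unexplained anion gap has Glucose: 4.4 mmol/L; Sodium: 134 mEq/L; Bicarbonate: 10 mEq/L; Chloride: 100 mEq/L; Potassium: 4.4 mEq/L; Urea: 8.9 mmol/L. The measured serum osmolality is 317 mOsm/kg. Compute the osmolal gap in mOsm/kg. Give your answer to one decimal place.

35.7 mOsm/kg

Calculated osmolality = 2·Na + glucose + urea
= 2·134 + 4.4 + 8.9
= 268 + 4.40 + 8.90
= 281.3 mOsm/kg ≈ 281.3 mOsm/kg
Osmolar gap = measured − calculated = 317 − 281.3 = 35.7 mOsm/kg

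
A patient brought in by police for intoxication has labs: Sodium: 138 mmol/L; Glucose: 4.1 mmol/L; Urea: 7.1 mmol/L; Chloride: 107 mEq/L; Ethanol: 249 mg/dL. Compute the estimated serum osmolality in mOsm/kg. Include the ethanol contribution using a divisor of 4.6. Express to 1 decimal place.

Calculated osmolality = 2·Na + glucose + urea + ethanol/4.6
= 2·138 + 4.1 + 7.1 + 249/4.6
= 276 + 4.10 + 7.10 + 54.13
= 341.33 mOsm/kg

341.3 mOsm/kg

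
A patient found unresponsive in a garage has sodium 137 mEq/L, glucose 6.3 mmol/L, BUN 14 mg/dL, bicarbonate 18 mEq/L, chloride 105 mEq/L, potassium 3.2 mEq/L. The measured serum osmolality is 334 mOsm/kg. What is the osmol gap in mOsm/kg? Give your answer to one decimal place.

48.7 mOsm/kg

Calculated osmolality = 2·Na + glucose + BUN/2.8
= 2·137 + 6.3 + 14/2.8
= 274 + 6.30 + 5
= 285.3 mOsm/kg ≈ 285.3 mOsm/kg
Osmolar gap = measured − calculated = 334 − 285.3 = 48.7 mOsm/kg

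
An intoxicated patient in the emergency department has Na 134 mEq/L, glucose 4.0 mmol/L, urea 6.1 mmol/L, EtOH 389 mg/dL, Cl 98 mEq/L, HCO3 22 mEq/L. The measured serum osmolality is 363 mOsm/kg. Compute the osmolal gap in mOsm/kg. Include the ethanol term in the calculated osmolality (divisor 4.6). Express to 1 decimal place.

Calculated osmolality = 2·Na + glucose + urea + ethanol/4.6
= 2·134 + 4 + 6.1 + 389/4.6
= 268 + 4 + 6.10 + 84.57
= 362.67 mOsm/kg ≈ 362.7 mOsm/kg
Osmolar gap = measured − calculated = 363 − 362.7 = 0.3 mOsm/kg

0.3 mOsm/kg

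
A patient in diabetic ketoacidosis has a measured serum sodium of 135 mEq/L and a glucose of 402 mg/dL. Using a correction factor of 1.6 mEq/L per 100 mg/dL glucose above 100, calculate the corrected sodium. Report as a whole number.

140 mEq/L

Corrected Na = measured Na + 1.6 · (glucose − 100)/100
= 135 + 1.6 · (402 − 100)/100
= 135 + 4.8
= 139.8 mEq/L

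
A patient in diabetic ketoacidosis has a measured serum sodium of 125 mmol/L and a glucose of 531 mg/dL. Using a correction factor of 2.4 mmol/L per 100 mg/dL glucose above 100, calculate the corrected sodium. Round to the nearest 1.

Corrected Na = measured Na + 2.4 · (glucose − 100)/100
= 125 + 2.4 · (531 − 100)/100
= 125 + 10.3
= 135.3 mmol/L

135 mmol/L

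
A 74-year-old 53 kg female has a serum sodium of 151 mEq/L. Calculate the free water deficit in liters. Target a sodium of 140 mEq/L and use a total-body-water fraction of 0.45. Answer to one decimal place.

TBW = 0.45 · 53 = 23.85 L
Free water deficit = TBW · (Na/140 − 1)
= 23.85 · (151/140 − 1)
= 23.85 · 0.0786
= 1.87 L

1.9 L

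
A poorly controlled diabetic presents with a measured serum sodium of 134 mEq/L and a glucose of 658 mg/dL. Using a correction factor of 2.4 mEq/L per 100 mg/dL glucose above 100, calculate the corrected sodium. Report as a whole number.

Corrected Na = measured Na + 2.4 · (glucose − 100)/100
= 134 + 2.4 · (658 − 100)/100
= 134 + 13.4
= 147.4 mEq/L

147 mEq/L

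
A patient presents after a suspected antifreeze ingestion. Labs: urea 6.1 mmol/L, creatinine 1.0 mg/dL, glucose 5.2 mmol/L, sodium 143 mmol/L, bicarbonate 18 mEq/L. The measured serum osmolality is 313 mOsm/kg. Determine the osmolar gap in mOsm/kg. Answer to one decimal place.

Calculated osmolality = 2·Na + glucose + urea
= 2·143 + 5.2 + 6.1
= 286 + 5.20 + 6.10
= 297.3 mOsm/kg ≈ 297.3 mOsm/kg
Osmolar gap = measured − calculated = 313 − 297.3 = 15.7 mOsm/kg

15.7 mOsm/kg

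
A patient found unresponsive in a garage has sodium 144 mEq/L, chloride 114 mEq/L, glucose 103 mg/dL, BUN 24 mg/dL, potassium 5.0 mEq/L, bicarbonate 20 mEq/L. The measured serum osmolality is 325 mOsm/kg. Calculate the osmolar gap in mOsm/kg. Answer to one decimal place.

22.7 mOsm/kg

Calculated osmolality = 2·Na + glucose/18 + BUN/2.8
= 2·144 + 103/18 + 24/2.8
= 288 + 5.72 + 8.57
= 302.29 mOsm/kg ≈ 302.3 mOsm/kg
Osmolar gap = measured − calculated = 325 − 302.3 = 22.7 mOsm/kg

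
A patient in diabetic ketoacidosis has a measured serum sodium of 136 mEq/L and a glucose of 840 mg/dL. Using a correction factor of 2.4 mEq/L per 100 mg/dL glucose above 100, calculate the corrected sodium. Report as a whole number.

Corrected Na = measured Na + 2.4 · (glucose − 100)/100
= 136 + 2.4 · (840 − 100)/100
= 136 + 17.8
= 153.8 mEq/L

154 mEq/L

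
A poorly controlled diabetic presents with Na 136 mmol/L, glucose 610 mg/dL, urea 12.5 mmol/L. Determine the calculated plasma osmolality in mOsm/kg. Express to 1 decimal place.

318.4 mOsm/kg

Calculated osmolality = 2·Na + glucose/18 + urea
= 2·136 + 610/18 + 12.5
= 272 + 33.89 + 12.50
= 318.39 mOsm/kg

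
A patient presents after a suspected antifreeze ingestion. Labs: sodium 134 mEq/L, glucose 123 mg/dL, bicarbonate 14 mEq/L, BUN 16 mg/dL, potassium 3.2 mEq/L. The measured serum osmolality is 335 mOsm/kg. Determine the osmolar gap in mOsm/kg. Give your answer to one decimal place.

54.5 mOsm/kg

Calculated osmolality = 2·Na + glucose/18 + BUN/2.8
= 2·134 + 123/18 + 16/2.8
= 268 + 6.83 + 5.71
= 280.54 mOsm/kg ≈ 280.5 mOsm/kg
Osmolar gap = measured − calculated = 335 − 280.5 = 54.5 mOsm/kg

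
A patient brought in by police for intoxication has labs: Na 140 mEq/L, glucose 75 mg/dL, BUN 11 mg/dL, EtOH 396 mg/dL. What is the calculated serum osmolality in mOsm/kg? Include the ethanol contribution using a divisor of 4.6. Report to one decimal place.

Calculated osmolality = 2·Na + glucose/18 + BUN/2.8 + ethanol/4.6
= 2·140 + 75/18 + 11/2.8 + 396/4.6
= 280 + 4.17 + 3.93 + 86.09
= 374.19 mOsm/kg

374.2 mOsm/kg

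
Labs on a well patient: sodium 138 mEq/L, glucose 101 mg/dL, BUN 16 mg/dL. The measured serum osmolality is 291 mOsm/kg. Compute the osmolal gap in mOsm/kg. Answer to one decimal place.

Calculated osmolality = 2·Na + glucose/18 + BUN/2.8
= 2·138 + 101/18 + 16/2.8
= 276 + 5.61 + 5.71
= 287.32 mOsm/kg ≈ 287.3 mOsm/kg
Osmolar gap = measured − calculated = 291 − 287.3 = 3.7 mOsm/kg

3.7 mOsm/kg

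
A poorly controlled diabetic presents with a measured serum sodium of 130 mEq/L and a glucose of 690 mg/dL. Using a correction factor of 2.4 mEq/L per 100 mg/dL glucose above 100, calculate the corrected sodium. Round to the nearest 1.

Corrected Na = measured Na + 2.4 · (glucose − 100)/100
= 130 + 2.4 · (690 − 100)/100
= 130 + 14.2
= 144.2 mEq/L

144 mEq/L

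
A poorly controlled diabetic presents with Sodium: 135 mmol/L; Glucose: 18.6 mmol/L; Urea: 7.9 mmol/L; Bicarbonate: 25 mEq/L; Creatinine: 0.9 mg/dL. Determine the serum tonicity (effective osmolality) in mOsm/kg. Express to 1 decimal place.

288.6 mOsm/kg

Effective osmolality excludes urea (freely permeant across cell membranes):
2·Na + glucose
= 2·135 + 18.6
= 270 + 18.6
= 288.6 mOsm/kg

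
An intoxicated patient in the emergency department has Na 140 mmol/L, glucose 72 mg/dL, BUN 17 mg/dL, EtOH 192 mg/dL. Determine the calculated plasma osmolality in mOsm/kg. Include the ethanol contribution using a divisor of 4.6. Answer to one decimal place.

Calculated osmolality = 2·Na + glucose/18 + BUN/2.8 + ethanol/4.6
= 2·140 + 72/18 + 17/2.8 + 192/4.6
= 280 + 4 + 6.07 + 41.74
= 331.81 mOsm/kg

331.8 mOsm/kg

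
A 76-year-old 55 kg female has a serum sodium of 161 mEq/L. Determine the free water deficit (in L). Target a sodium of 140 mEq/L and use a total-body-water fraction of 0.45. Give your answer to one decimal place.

3.7 L

TBW = 0.45 · 55 = 24.75 L
Free water deficit = TBW · (Na/140 − 1)
= 24.75 · (161/140 − 1)
= 24.75 · 0.15
= 3.71 L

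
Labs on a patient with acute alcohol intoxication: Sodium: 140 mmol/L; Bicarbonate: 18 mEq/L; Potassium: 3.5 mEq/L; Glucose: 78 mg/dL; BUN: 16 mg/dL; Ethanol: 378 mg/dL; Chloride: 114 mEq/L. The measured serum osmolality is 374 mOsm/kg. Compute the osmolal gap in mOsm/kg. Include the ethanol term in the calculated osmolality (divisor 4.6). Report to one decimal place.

1.8 mOsm/kg

Calculated osmolality = 2·Na + glucose/18 + BUN/2.8 + ethanol/4.6
= 2·140 + 78/18 + 16/2.8 + 378/4.6
= 280 + 4.33 + 5.71 + 82.17
= 372.21 mOsm/kg ≈ 372.2 mOsm/kg
Osmolar gap = measured − calculated = 374 − 372.2 = 1.8 mOsm/kg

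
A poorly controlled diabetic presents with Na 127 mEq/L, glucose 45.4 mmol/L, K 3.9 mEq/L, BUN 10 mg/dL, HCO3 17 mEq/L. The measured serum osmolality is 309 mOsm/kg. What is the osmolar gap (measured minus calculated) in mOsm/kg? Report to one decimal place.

6.0 mOsm/kg

Calculated osmolality = 2·Na + glucose + BUN/2.8
= 2·127 + 45.4 + 10/2.8
= 254 + 45.40 + 3.57
= 302.97 mOsm/kg ≈ 303.0 mOsm/kg
Osmolar gap = measured − calculated = 309 − 303.0 = 6.0 mOsm/kg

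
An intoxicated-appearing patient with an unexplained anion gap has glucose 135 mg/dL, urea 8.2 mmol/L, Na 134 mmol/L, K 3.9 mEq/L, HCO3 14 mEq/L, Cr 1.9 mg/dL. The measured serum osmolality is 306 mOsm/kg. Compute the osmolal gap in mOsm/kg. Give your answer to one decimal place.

Calculated osmolality = 2·Na + glucose/18 + urea
= 2·134 + 135/18 + 8.2
= 268 + 7.50 + 8.20
= 283.7 mOsm/kg ≈ 283.7 mOsm/kg
Osmolar gap = measured − calculated = 306 − 283.7 = 22.3 mOsm/kg

22.3 mOsm/kg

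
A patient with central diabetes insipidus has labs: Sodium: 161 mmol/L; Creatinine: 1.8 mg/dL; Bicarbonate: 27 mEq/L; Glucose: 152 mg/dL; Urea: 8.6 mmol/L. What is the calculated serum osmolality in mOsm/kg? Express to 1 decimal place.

339.0 mOsm/kg

Calculated osmolality = 2·Na + glucose/18 + urea
= 2·161 + 152/18 + 8.6
= 322 + 8.44 + 8.60
= 339.04 mOsm/kg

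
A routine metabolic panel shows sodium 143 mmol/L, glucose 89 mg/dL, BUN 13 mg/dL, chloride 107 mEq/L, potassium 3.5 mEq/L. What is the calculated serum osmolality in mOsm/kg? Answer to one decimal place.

Calculated osmolality = 2·Na + glucose/18 + BUN/2.8
= 2·143 + 89/18 + 13/2.8
= 286 + 4.94 + 4.64
= 295.58 mOsm/kg

295.6 mOsm/kg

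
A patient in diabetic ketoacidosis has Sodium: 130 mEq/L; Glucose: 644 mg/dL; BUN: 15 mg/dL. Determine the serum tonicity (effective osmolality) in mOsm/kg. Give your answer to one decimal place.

Effective osmolality excludes urea (freely permeant across cell membranes):
2·Na + glucose/18
= 2·130 + 644/18
= 260 + 35.78
= 295.78 mOsm/kg

295.8 mOsm/kg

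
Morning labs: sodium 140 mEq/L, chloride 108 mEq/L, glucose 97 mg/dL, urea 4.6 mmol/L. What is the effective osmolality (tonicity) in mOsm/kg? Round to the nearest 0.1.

Effective osmolality excludes urea (freely permeant across cell membranes):
2·Na + glucose/18
= 2·140 + 97/18
= 280 + 5.39
= 285.39 mOsm/kg

285.4 mOsm/kg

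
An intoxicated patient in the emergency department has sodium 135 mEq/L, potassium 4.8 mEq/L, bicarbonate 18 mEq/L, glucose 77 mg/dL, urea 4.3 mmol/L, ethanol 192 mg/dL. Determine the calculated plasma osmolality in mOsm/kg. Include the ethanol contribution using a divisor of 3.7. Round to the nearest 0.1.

330.5 mOsm/kg

Calculated osmolality = 2·Na + glucose/18 + urea + ethanol/3.7
= 2·135 + 77/18 + 4.3 + 192/3.7
= 270 + 4.28 + 4.30 + 51.89
= 330.47 mOsm/kg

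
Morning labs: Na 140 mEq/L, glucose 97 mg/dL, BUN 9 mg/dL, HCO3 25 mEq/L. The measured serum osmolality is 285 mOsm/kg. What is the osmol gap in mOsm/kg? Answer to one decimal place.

Calculated osmolality = 2·Na + glucose/18 + BUN/2.8
= 2·140 + 97/18 + 9/2.8
= 280 + 5.39 + 3.21
= 288.6 mOsm/kg ≈ 288.6 mOsm/kg
Osmolar gap = measured − calculated = 285 − 288.6 = -3.6 mOsm/kg

-3.6 mOsm/kg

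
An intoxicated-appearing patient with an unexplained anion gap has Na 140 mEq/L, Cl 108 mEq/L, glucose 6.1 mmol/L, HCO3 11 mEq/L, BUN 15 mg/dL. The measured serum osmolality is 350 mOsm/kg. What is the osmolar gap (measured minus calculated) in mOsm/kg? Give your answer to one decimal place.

58.5 mOsm/kg

Calculated osmolality = 2·Na + glucose + BUN/2.8
= 2·140 + 6.1 + 15/2.8
= 280 + 6.10 + 5.36
= 291.46 mOsm/kg ≈ 291.5 mOsm/kg
Osmolar gap = measured − calculated = 350 − 291.5 = 58.5 mOsm/kg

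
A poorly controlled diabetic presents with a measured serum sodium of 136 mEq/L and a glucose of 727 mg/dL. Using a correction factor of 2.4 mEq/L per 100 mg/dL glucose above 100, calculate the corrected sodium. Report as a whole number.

151 mEq/L

Corrected Na = measured Na + 2.4 · (glucose − 100)/100
= 136 + 2.4 · (727 − 100)/100
= 136 + 15
= 151 mEq/L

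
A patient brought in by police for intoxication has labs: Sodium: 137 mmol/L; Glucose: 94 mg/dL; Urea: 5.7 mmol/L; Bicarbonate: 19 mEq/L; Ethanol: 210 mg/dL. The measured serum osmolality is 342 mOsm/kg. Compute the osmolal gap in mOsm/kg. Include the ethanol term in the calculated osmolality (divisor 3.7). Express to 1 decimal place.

Calculated osmolality = 2·Na + glucose/18 + urea + ethanol/3.7
= 2·137 + 94/18 + 5.7 + 210/3.7
= 274 + 5.22 + 5.70 + 56.76
= 341.68 mOsm/kg ≈ 341.7 mOsm/kg
Osmolar gap = measured − calculated = 342 − 341.7 = 0.3 mOsm/kg

0.3 mOsm/kg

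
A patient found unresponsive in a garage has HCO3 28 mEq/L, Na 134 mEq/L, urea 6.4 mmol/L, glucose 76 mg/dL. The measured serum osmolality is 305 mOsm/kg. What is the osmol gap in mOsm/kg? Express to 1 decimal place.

26.4 mOsm/kg

Calculated osmolality = 2·Na + glucose/18 + urea
= 2·134 + 76/18 + 6.4
= 268 + 4.22 + 6.40
= 278.62 mOsm/kg ≈ 278.6 mOsm/kg
Osmolar gap = measured − calculated = 305 − 278.6 = 26.4 mOsm/kg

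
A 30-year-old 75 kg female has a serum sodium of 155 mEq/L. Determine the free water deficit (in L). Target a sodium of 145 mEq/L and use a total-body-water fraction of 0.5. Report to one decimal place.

TBW = 0.5 · 75 = 37.5 L
Free water deficit = TBW · (Na/145 − 1)
= 37.5 · (155/145 − 1)
= 37.5 · 0.069
= 2.59 L

2.6 L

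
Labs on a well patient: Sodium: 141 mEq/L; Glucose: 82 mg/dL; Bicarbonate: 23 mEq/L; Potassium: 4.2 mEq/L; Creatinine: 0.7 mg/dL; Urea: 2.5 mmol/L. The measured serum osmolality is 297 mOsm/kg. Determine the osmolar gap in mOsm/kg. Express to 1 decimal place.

Calculated osmolality = 2·Na + glucose/18 + urea
= 2·141 + 82/18 + 2.5
= 282 + 4.56 + 2.50
= 289.06 mOsm/kg ≈ 289.1 mOsm/kg
Osmolar gap = measured − calculated = 297 − 289.1 = 7.9 mOsm/kg

7.9 mOsm/kg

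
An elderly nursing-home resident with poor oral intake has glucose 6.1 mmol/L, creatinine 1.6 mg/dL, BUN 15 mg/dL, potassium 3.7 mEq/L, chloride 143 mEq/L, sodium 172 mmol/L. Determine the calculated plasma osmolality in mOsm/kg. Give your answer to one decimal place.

355.5 mOsm/kg

Calculated osmolality = 2·Na + glucose + BUN/2.8
= 2·172 + 6.1 + 15/2.8
= 344 + 6.10 + 5.36
= 355.46 mOsm/kg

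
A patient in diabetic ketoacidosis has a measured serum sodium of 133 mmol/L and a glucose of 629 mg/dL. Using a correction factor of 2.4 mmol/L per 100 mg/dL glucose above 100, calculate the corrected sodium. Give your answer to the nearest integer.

Corrected Na = measured Na + 2.4 · (glucose − 100)/100
= 133 + 2.4 · (629 − 100)/100
= 133 + 12.7
= 145.7 mmol/L

146 mmol/L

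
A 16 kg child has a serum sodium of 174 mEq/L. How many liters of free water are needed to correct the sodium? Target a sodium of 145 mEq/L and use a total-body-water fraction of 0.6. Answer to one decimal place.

TBW = 0.6 · 16 = 9.6 L
Free water deficit = TBW · (Na/145 − 1)
= 9.6 · (174/145 − 1)
= 9.6 · 0.2
= 1.92 L

1.9 L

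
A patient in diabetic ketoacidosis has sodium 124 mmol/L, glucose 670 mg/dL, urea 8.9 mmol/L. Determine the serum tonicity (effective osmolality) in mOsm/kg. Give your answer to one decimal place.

Effective osmolality excludes urea (freely permeant across cell membranes):
2·Na + glucose/18
= 2·124 + 670/18
= 248 + 37.22
= 285.22 mOsm/kg

285.2 mOsm/kg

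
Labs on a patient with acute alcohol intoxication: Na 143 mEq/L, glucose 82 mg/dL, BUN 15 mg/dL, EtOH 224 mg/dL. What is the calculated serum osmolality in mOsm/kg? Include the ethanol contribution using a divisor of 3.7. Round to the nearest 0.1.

Calculated osmolality = 2·Na + glucose/18 + BUN/2.8 + ethanol/3.7
= 2·143 + 82/18 + 15/2.8 + 224/3.7
= 286 + 4.56 + 5.36 + 60.54
= 356.46 mOsm/kg

356.5 mOsm/kg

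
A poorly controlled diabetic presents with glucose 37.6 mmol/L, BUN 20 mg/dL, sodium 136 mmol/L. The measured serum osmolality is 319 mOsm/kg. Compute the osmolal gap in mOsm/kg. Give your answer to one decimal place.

2.3 mOsm/kg

Calculated osmolality = 2·Na + glucose + BUN/2.8
= 2·136 + 37.6 + 20/2.8
= 272 + 37.60 + 7.14
= 316.74 mOsm/kg ≈ 316.7 mOsm/kg
Osmolar gap = measured − calculated = 319 − 316.7 = 2.3 mOsm/kg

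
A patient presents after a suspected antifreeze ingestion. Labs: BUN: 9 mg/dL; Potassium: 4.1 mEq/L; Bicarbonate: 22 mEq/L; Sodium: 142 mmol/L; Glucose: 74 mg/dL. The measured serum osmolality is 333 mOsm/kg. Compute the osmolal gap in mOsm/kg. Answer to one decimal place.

41.7 mOsm/kg

Calculated osmolality = 2·Na + glucose/18 + BUN/2.8
= 2·142 + 74/18 + 9/2.8
= 284 + 4.11 + 3.21
= 291.32 mOsm/kg ≈ 291.3 mOsm/kg
Osmolar gap = measured − calculated = 333 − 291.3 = 41.7 mOsm/kg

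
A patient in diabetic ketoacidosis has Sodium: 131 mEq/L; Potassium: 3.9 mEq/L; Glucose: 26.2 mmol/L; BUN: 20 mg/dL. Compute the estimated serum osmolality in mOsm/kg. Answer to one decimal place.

Calculated osmolality = 2·Na + glucose + BUN/2.8
= 2·131 + 26.2 + 20/2.8
= 262 + 26.20 + 7.14
= 295.34 mOsm/kg

295.3 mOsm/kg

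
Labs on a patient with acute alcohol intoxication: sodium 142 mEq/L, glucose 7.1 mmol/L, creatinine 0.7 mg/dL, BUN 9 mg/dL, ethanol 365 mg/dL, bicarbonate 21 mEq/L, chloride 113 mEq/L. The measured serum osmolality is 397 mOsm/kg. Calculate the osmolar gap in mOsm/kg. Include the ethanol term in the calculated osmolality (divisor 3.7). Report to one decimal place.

Calculated osmolality = 2·Na + glucose + BUN/2.8 + ethanol/3.7
= 2·142 + 7.1 + 9/2.8 + 365/3.7
= 284 + 7.10 + 3.21 + 98.65
= 392.96 mOsm/kg ≈ 393.0 mOsm/kg
Osmolar gap = measured − calculated = 397 − 393.0 = 4.0 mOsm/kg

4.0 mOsm/kg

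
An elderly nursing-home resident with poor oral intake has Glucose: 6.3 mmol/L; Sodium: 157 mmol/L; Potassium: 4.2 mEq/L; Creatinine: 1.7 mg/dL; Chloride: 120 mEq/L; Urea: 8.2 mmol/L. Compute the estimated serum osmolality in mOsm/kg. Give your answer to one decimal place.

Calculated osmolality = 2·Na + glucose + urea
= 2·157 + 6.3 + 8.2
= 314 + 6.30 + 8.20
= 328.5 mOsm/kg

328.5 mOsm/kg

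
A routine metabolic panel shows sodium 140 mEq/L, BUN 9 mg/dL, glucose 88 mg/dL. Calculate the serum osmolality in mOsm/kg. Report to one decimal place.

288.1 mOsm/kg

Calculated osmolality = 2·Na + glucose/18 + BUN/2.8
= 2·140 + 88/18 + 9/2.8
= 280 + 4.89 + 3.21
= 288.1 mOsm/kg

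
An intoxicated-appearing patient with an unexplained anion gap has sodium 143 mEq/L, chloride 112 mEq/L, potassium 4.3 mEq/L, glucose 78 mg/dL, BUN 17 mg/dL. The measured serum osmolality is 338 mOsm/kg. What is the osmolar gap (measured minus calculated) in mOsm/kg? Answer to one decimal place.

41.6 mOsm/kg

Calculated osmolality = 2·Na + glucose/18 + BUN/2.8
= 2·143 + 78/18 + 17/2.8
= 286 + 4.33 + 6.07
= 296.4 mOsm/kg ≈ 296.4 mOsm/kg
Osmolar gap = measured − calculated = 338 − 296.4 = 41.6 mOsm/kg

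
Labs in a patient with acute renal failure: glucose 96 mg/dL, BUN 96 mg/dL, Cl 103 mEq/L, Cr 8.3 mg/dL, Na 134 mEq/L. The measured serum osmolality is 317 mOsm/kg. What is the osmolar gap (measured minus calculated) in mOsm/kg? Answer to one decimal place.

Calculated osmolality = 2·Na + glucose/18 + BUN/2.8
= 2·134 + 96/18 + 96/2.8
= 268 + 5.33 + 34.29
= 307.62 mOsm/kg ≈ 307.6 mOsm/kg
Osmolar gap = measured − calculated = 317 − 307.6 = 9.4 mOsm/kg

9.4 mOsm/kg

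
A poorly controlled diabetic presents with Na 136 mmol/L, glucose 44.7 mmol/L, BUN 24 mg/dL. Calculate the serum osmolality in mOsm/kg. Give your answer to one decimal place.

Calculated osmolality = 2·Na + glucose + BUN/2.8
= 2·136 + 44.7 + 24/2.8
= 272 + 44.70 + 8.57
= 325.27 mOsm/kg

325.3 mOsm/kg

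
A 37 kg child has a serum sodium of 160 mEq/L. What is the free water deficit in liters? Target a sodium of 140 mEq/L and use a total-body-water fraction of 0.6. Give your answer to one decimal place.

3.2 L

TBW = 0.6 · 37 = 22.2 L
Free water deficit = TBW · (Na/140 − 1)
= 22.2 · (160/140 − 1)
= 22.2 · 0.1429
= 3.17 L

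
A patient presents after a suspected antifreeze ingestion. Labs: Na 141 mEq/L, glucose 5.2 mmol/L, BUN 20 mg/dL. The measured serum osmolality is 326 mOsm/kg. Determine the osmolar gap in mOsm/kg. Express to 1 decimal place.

Calculated osmolality = 2·Na + glucose + BUN/2.8
= 2·141 + 5.2 + 20/2.8
= 282 + 5.20 + 7.14
= 294.34 mOsm/kg ≈ 294.3 mOsm/kg
Osmolar gap = measured − calculated = 326 − 294.3 = 31.7 mOsm/kg

31.7 mOsm/kg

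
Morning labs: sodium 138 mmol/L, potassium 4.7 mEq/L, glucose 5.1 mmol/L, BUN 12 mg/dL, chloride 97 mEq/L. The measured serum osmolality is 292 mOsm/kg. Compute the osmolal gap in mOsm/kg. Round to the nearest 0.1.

6.6 mOsm/kg

Calculated osmolality = 2·Na + glucose + BUN/2.8
= 2·138 + 5.1 + 12/2.8
= 276 + 5.10 + 4.29
= 285.39 mOsm/kg ≈ 285.4 mOsm/kg
Osmolar gap = measured − calculated = 292 − 285.4 = 6.6 mOsm/kg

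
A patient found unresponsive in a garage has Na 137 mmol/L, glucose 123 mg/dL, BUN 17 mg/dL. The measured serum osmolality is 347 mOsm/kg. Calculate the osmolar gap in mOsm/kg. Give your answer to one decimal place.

60.1 mOsm/kg

Calculated osmolality = 2·Na + glucose/18 + BUN/2.8
= 2·137 + 123/18 + 17/2.8
= 274 + 6.83 + 6.07
= 286.9 mOsm/kg ≈ 286.9 mOsm/kg
Osmolar gap = measured − calculated = 347 − 286.9 = 60.1 mOsm/kg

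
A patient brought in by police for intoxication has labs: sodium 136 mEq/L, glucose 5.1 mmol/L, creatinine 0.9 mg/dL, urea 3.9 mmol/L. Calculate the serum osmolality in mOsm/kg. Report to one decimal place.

Calculated osmolality = 2·Na + glucose + urea
= 2·136 + 5.1 + 3.9
= 272 + 5.10 + 3.90
= 281 mOsm/kg

281.0 mOsm/kg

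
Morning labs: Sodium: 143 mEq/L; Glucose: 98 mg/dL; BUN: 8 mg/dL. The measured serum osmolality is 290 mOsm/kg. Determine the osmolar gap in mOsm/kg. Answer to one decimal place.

-4.3 mOsm/kg

Calculated osmolality = 2·Na + glucose/18 + BUN/2.8
= 2·143 + 98/18 + 8/2.8
= 286 + 5.44 + 2.86
= 294.3 mOsm/kg ≈ 294.3 mOsm/kg
Osmolar gap = measured − calculated = 290 − 294.3 = -4.3 mOsm/kg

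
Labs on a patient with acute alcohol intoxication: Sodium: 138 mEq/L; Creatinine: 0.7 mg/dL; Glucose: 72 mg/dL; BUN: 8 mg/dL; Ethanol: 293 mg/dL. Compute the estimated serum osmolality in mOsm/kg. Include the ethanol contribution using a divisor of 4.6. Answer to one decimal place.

Calculated osmolality = 2·Na + glucose/18 + BUN/2.8 + ethanol/4.6
= 2·138 + 72/18 + 8/2.8 + 293/4.6
= 276 + 4 + 2.86 + 63.70
= 346.56 mOsm/kg

346.6 mOsm/kg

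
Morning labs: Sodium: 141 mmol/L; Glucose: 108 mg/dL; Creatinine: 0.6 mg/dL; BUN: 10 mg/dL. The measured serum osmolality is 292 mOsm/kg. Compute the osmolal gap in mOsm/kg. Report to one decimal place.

0.4 mOsm/kg

Calculated osmolality = 2·Na + glucose/18 + BUN/2.8
= 2·141 + 108/18 + 10/2.8
= 282 + 6 + 3.57
= 291.57 mOsm/kg ≈ 291.6 mOsm/kg
Osmolar gap = measured − calculated = 292 − 291.6 = 0.4 mOsm/kg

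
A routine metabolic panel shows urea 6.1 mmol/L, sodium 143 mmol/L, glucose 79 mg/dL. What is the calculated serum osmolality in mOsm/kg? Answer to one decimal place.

296.5 mOsm/kg

Calculated osmolality = 2·Na + glucose/18 + urea
= 2·143 + 79/18 + 6.1
= 286 + 4.39 + 6.10
= 296.49 mOsm/kg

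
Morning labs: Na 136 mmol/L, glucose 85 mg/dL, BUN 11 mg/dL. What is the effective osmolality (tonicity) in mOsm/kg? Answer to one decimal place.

276.7 mOsm/kg

Effective osmolality excludes urea (freely permeant across cell membranes):
2·Na + glucose/18
= 2·136 + 85/18
= 272 + 4.72
= 276.72 mOsm/kg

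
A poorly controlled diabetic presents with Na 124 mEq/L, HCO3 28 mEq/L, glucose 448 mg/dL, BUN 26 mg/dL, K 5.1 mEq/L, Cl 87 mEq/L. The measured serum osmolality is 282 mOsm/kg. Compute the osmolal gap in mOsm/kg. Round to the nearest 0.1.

-0.2 mOsm/kg

Calculated osmolality = 2·Na + glucose/18 + BUN/2.8
= 2·124 + 448/18 + 26/2.8
= 248 + 24.89 + 9.29
= 282.18 mOsm/kg ≈ 282.2 mOsm/kg
Osmolar gap = measured − calculated = 282 − 282.2 = -0.2 mOsm/kg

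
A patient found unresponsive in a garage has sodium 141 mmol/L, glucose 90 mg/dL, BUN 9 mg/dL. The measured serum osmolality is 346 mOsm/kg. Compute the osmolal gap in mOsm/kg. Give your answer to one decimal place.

Calculated osmolality = 2·Na + glucose/18 + BUN/2.8
= 2·141 + 90/18 + 9/2.8
= 282 + 5 + 3.21
= 290.21 mOsm/kg ≈ 290.2 mOsm/kg
Osmolar gap = measured − calculated = 346 − 290.2 = 55.8 mOsm/kg

55.8 mOsm/kg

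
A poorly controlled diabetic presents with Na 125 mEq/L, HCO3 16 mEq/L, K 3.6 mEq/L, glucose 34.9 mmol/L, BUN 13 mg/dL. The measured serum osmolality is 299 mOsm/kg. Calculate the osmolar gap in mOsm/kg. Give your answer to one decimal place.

Calculated osmolality = 2·Na + glucose + BUN/2.8
= 2·125 + 34.9 + 13/2.8
= 250 + 34.90 + 4.64
= 289.54 mOsm/kg ≈ 289.5 mOsm/kg
Osmolar gap = measured − calculated = 299 − 289.5 = 9.5 mOsm/kg

9.5 mOsm/kg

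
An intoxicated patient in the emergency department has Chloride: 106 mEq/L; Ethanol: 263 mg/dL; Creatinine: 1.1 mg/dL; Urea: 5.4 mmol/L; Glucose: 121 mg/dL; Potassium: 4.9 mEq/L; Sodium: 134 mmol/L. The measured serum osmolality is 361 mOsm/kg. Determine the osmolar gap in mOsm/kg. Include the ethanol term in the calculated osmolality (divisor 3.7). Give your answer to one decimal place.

9.8 mOsm/kg

Calculated osmolality = 2·Na + glucose/18 + urea + ethanol/3.7
= 2·134 + 121/18 + 5.4 + 263/3.7
= 268 + 6.72 + 5.40 + 71.08
= 351.2 mOsm/kg ≈ 351.2 mOsm/kg
Osmolar gap = measured − calculated = 361 − 351.2 = 9.8 mOsm/kg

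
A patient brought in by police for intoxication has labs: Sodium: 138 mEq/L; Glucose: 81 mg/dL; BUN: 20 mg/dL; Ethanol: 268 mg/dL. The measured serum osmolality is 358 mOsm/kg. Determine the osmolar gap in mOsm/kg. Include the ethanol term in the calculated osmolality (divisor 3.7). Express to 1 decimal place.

Calculated osmolality = 2·Na + glucose/18 + BUN/2.8 + ethanol/3.7
= 2·138 + 81/18 + 20/2.8 + 268/3.7
= 276 + 4.50 + 7.14 + 72.43
= 360.07 mOsm/kg ≈ 360.1 mOsm/kg
Osmolar gap = measured − calculated = 358 − 360.1 = -2.1 mOsm/kg

-2.1 mOsm/kg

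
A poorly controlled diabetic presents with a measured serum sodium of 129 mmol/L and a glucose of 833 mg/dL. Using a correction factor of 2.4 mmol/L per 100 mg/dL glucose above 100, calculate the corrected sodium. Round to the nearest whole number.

Corrected Na = measured Na + 2.4 · (glucose − 100)/100
= 129 + 2.4 · (833 − 100)/100
= 129 + 17.6
= 146.6 mmol/L

147 mmol/L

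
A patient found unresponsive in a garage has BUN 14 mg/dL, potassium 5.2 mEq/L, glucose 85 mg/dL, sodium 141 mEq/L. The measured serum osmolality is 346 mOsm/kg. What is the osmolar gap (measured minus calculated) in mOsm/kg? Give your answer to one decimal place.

54.3 mOsm/kg

Calculated osmolality = 2·Na + glucose/18 + BUN/2.8
= 2·141 + 85/18 + 14/2.8
= 282 + 4.72 + 5
= 291.72 mOsm/kg ≈ 291.7 mOsm/kg
Osmolar gap = measured − calculated = 346 − 291.7 = 54.3 mOsm/kg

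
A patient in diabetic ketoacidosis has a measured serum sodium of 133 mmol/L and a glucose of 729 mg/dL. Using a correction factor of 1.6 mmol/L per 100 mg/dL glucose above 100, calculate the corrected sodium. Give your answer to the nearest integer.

Corrected Na = measured Na + 1.6 · (glucose − 100)/100
= 133 + 1.6 · (729 − 100)/100
= 133 + 10.1
= 143.1 mmol/L

143 mmol/L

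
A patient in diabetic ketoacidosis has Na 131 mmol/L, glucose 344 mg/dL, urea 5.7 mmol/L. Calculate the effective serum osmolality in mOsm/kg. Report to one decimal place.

Effective osmolality excludes urea (freely permeant across cell membranes):
2·Na + glucose/18
= 2·131 + 344/18
= 262 + 19.11
= 281.11 mOsm/kg

281.1 mOsm/kg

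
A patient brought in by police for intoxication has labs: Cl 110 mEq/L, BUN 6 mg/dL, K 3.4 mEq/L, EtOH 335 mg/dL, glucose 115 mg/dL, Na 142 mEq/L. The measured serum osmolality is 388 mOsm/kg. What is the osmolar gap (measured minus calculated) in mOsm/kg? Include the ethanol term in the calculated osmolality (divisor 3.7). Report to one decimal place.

Calculated osmolality = 2·Na + glucose/18 + BUN/2.8 + ethanol/3.7
= 2·142 + 115/18 + 6/2.8 + 335/3.7
= 284 + 6.39 + 2.14 + 90.54
= 383.07 mOsm/kg ≈ 383.1 mOsm/kg
Osmolar gap = measured − calculated = 388 − 383.1 = 4.9 mOsm/kg

4.9 mOsm/kg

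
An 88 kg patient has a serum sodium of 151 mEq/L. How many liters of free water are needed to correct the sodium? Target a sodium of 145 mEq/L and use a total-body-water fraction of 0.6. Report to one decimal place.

2.2 L

TBW = 0.6 · 88 = 52.8 L
Free water deficit = TBW · (Na/145 − 1)
= 52.8 · (151/145 − 1)
= 52.8 · 0.0414
= 2.19 L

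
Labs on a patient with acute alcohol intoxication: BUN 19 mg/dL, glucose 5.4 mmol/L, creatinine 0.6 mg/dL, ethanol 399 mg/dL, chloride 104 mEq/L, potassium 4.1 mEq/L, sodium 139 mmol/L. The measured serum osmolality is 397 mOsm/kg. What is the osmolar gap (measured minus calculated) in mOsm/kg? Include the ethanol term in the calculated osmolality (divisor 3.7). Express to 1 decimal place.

-1.0 mOsm/kg

Calculated osmolality = 2·Na + glucose + BUN/2.8 + ethanol/3.7
= 2·139 + 5.4 + 19/2.8 + 399/3.7
= 278 + 5.40 + 6.79 + 107.84
= 398.03 mOsm/kg ≈ 398.0 mOsm/kg
Osmolar gap = measured − calculated = 397 − 398.0 = -1.0 mOsm/kg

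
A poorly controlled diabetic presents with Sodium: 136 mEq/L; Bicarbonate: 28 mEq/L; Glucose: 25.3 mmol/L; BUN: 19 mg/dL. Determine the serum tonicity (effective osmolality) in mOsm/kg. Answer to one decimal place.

297.3 mOsm/kg

Effective osmolality excludes urea (freely permeant across cell membranes):
2·Na + glucose
= 2·136 + 25.3
= 272 + 25.3
= 297.3 mOsm/kg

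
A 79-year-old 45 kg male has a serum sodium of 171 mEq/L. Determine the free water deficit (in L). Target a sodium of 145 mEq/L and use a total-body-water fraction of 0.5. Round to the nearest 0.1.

TBW = 0.5 · 45 = 22.5 L
Free water deficit = TBW · (Na/145 − 1)
= 22.5 · (171/145 − 1)
= 22.5 · 0.1793
= 4.03 L

4.0 L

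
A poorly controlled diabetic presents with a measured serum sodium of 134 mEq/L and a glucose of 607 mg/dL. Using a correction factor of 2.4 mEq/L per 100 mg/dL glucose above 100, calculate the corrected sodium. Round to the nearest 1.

146 mEq/L

Corrected Na = measured Na + 2.4 · (glucose − 100)/100
= 134 + 2.4 · (607 − 100)/100
= 134 + 12.2
= 146.2 mEq/L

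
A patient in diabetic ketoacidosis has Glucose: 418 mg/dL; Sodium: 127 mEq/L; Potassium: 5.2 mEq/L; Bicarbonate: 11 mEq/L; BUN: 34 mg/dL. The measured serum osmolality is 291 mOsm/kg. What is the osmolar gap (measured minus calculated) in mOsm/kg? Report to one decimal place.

1.6 mOsm/kg

Calculated osmolality = 2·Na + glucose/18 + BUN/2.8
= 2·127 + 418/18 + 34/2.8
= 254 + 23.22 + 12.14
= 289.36 mOsm/kg ≈ 289.4 mOsm/kg
Osmolar gap = measured − calculated = 291 − 289.4 = 1.6 mOsm/kg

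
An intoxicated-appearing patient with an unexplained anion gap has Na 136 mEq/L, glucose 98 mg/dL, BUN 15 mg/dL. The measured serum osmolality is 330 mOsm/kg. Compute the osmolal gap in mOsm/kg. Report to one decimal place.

47.2 mOsm/kg

Calculated osmolality = 2·Na + glucose/18 + BUN/2.8
= 2·136 + 98/18 + 15/2.8
= 272 + 5.44 + 5.36
= 282.8 mOsm/kg ≈ 282.8 mOsm/kg
Osmolar gap = measured − calculated = 330 − 282.8 = 47.2 mOsm/kg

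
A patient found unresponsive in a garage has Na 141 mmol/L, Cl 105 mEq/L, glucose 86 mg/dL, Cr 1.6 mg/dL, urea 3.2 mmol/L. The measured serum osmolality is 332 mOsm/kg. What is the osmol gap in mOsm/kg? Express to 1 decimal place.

Calculated osmolality = 2·Na + glucose/18 + urea
= 2·141 + 86/18 + 3.2
= 282 + 4.78 + 3.20
= 289.98 mOsm/kg ≈ 290.0 mOsm/kg
Osmolar gap = measured − calculated = 332 − 290.0 = 42.0 mOsm/kg

42.0 mOsm/kg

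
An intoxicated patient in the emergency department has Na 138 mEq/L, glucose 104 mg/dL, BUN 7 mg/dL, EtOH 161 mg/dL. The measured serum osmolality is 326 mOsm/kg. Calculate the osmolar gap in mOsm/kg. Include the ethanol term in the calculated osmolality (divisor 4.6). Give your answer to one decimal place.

6.7 mOsm/kg

Calculated osmolality = 2·Na + glucose/18 + BUN/2.8 + ethanol/4.6
= 2·138 + 104/18 + 7/2.8 + 161/4.6
= 276 + 5.78 + 2.50 + 35
= 319.28 mOsm/kg ≈ 319.3 mOsm/kg
Osmolar gap = measured − calculated = 326 − 319.3 = 6.7 mOsm/kg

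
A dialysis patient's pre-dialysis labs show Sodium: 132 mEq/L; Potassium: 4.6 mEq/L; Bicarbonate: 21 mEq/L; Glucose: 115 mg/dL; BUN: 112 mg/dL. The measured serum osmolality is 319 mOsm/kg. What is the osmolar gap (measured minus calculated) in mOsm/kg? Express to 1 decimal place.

8.6 mOsm/kg

Calculated osmolality = 2·Na + glucose/18 + BUN/2.8
= 2·132 + 115/18 + 112/2.8
= 264 + 6.39 + 40
= 310.39 mOsm/kg ≈ 310.4 mOsm/kg
Osmolar gap = measured − calculated = 319 − 310.4 = 8.6 mOsm/kg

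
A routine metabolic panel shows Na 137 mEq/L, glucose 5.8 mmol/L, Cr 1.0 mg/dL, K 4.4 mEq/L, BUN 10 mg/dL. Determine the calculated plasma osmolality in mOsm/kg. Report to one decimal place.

Calculated osmolality = 2·Na + glucose + BUN/2.8
= 2·137 + 5.8 + 10/2.8
= 274 + 5.80 + 3.57
= 283.37 mOsm/kg

283.4 mOsm/kg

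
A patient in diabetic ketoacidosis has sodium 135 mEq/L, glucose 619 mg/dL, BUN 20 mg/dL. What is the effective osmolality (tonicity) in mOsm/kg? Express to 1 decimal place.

Effective osmolality excludes urea (freely permeant across cell membranes):
2·Na + glucose/18
= 2·135 + 619/18
= 270 + 34.39
= 304.39 mOsm/kg

304.4 mOsm/kg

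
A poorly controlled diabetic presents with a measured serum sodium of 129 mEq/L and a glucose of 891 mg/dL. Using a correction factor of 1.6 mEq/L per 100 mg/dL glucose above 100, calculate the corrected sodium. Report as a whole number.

142 mEq/L

Corrected Na = measured Na + 1.6 · (glucose − 100)/100
= 129 + 1.6 · (891 − 100)/100
= 129 + 12.7
= 141.7 mEq/L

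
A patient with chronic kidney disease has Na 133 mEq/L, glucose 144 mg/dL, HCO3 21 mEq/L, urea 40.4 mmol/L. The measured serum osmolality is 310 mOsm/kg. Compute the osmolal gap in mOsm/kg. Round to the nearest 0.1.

-4.4 mOsm/kg

Calculated osmolality = 2·Na + glucose/18 + urea
= 2·133 + 144/18 + 40.4
= 266 + 8 + 40.40
= 314.4 mOsm/kg ≈ 314.4 mOsm/kg
Osmolar gap = measured − calculated = 310 − 314.4 = -4.4 mOsm/kg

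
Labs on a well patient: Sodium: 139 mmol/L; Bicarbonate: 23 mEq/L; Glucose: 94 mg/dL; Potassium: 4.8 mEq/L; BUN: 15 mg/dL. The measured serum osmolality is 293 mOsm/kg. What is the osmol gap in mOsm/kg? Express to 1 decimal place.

Calculated osmolality = 2·Na + glucose/18 + BUN/2.8
= 2·139 + 94/18 + 15/2.8
= 278 + 5.22 + 5.36
= 288.58 mOsm/kg ≈ 288.6 mOsm/kg
Osmolar gap = measured − calculated = 293 − 288.6 = 4.4 mOsm/kg

4.4 mOsm/kg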